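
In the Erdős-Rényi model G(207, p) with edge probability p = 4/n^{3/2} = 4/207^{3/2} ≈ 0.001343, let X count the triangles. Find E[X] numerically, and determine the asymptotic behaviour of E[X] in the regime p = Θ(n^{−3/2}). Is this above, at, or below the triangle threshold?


Number of potential triangles: C(207, 3) = 1456935.
Each occurs with probability p³ ≈ (0.001343)³ ≈ 2.422777e-09.
By linearity: E[X] = C(207, 3)·p³ ≈ 1456935 · 2.422777e-09 ≈ 0.0035.
Since α = 3/2 > 1, p = c/n^{3/2} = o(1/n) is below the triangle threshold p ~ 1/n. Asymptotically E[X] ~ (c³/6)·n^{3(1−α)} = (4³/6)·n^{-1.5} → 0, so by Markov's inequality G has no triangles w.h.p.

E[X] ≈ 0.0035; in regime p = Θ(1/n^{3/2}) E[X] tends to 0 (below the triangle threshold p ~ 1/n).


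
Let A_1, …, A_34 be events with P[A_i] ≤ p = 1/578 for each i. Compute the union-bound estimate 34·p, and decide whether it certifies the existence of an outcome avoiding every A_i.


Union bound: P[∪_{i=1}^{34} A_i] ≤ Σ_i P[A_i] ≤ 34·p = 34·(1/578) = 1/17.
Numerically: 1/17 ≈ 0.05882.
Is 1/17 < 1? YES.
Since P[∪ A_i] ≤ 1/17 < 1, the complement has P[∩ A_i^c] ≥ 1 − 1/17 = 16/17 > 0, so some outcome avoids every A_i.

34·p = 1/17 ≈ 0.05882; existence CERTIFIED by the union bound.


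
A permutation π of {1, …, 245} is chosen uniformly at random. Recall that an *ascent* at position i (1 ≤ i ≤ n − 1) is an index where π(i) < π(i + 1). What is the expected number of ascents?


Write X = Σ X_I over i = 1, …, 244, with X_I the indicator of one ascent.
There are 244 indicators.
For each fixed i, the pair (π(i), π(i+1)) is a uniformly random ordered pair of distinct values from {1, …, 245}; by symmetry P[π(i) < π(i+1)] = 1/2.
By linearity: E[X] = 244 · (1/2) = (245 − 1) · (1/2) = 122 ≈ 122.000.

E[X] = 122 = 122.000.


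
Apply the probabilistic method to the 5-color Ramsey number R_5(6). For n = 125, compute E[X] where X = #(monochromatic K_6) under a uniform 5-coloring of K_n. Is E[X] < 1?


E[X] = C(125, 6) · 5^{1 − 15} = 4690625500 · 5^{−14} = 4690625500/6103515625.
As a reduced fraction: E[X] = 37525004/48828125 ≈ 0.768512.
Is E[X] < 1? YES.
Since E[X] < 1, there exists a 5-coloring of K_{125} with no monochromatic K_6; hence R_5(6) > 125.

E[X] = 37525004/48828125 ≈ 0.768512; E[X] < 1, so R_5(6) > 125.


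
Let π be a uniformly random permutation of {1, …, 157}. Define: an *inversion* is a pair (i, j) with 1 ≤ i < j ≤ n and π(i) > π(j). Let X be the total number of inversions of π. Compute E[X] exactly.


Write X = Σ X_I over the C(157, 2) = 12246 pairs i < j, with X_I the indicator of one inversion.
There are 12246 indicators.
For each fixed pair i < j, the values π(i) and π(j) are two distinct elements of {1, …, 157} in uniformly random order; by symmetry P[π(i) > π(j)] = 1/2.
By linearity: E[X] = 12246 · (1/2) = C(157, 2) · (1/2) = 12246/2 = 6123 ≈ 6123.0000.

E[X] = 6123 = 6123.0000.


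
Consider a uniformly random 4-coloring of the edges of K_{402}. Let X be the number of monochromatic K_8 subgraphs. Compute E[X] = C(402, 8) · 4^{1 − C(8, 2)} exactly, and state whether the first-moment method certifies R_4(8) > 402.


E[X] = C(402, 8) · 4^{1 − 28} = 15770615726749950 · 4^{−27} = 15770615726749950/18014398509481984.
As a reduced fraction: E[X] = 7885307863374975/9007199254740992 ≈ 0.875445.
Is E[X] < 1? YES.
Since E[X] < 1, there exists a 4-coloring of K_{402} with no monochromatic K_8; hence R_4(8) > 402.

E[X] = 7885307863374975/9007199254740992 ≈ 0.875445; E[X] < 1, so R_4(8) > 402.


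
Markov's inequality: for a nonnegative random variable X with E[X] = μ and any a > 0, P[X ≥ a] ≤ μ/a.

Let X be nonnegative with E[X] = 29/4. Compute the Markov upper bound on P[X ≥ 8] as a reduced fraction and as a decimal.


μ = E[X] = 29/4, a = 8.
Markov: P[X ≥ 8] ≤ μ/a = (29/4)/8 = 29/32.
Numerically: ≈ 0.90625.
(Since a = 8 > μ = 7.25000, the bound 29/32 is < 1 and informative.)

P[X ≥ 8] ≤ 29/32 ≈ 0.90625.


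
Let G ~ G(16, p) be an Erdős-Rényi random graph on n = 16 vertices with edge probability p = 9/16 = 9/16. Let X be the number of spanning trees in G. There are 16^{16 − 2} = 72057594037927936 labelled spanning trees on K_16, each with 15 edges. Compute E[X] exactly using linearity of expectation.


K_16 has 16^{16 − 2} = 72057594037927936 labelled spanning trees.
For each such spanning tree H, let X_H = 1 if all 15 edges of H are present in G. Then P[X_H = 1] = p^{15} = (9/16)^{15} = 205891132094649/1152921504606846976.
By linearity of expectation: E[X] = Σ_H E[X_H] = 72057594037927936 · p^{15} = 72057594037927936 · 205891132094649/1152921504606846976 = 205891132094649/16.
Numerically: E[X] ≈ 1.28682e+13.

E[X] = 72057594037927936 · (9/16)^{15} = 205891132094649/16 ≈ 1.28682e+13.


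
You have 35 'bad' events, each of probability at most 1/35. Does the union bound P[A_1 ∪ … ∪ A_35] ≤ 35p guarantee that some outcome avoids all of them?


Union bound: P[∪_{i=1}^{35} A_i] ≤ Σ_i P[A_i] ≤ 35·p = 35·(1/35) = 1.
Numerically: 1 ≈ 1.0000.
Is 1 < 1? NO.
Since the bound 1 is ≥ 1, the union bound is uninformative here; it does NOT by itself certify existence.

35·p = 1 ≈ 1.0000; existence NOT certified by the union bound.


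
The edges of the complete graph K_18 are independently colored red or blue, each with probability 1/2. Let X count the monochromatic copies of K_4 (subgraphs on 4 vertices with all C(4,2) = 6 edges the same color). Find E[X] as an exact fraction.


Let X = Σ_S X_S over the C(18, 4) = 3060 subsets S of size 4, where X_S = 1 if the K_4 on S is monochromatic.
For a fixed S, the K_4 on S has C(4, 2) = 6 edges. P[all 6 edges red] = (1/2)^6, and likewise for blue, so P[monochromatic] = 2·(1/2)^6 = 2^{1 − 6} = 1/32.
By linearity: E[X] = C(18, 4) · 2^{1 − 6} = 3060 · 1/32 = 765/8.
Numerically: E[X] ≈ 95.6250.

E[X] = C(18,4)·2^(1−C(4,2)) = 765/8 ≈ 95.6250.


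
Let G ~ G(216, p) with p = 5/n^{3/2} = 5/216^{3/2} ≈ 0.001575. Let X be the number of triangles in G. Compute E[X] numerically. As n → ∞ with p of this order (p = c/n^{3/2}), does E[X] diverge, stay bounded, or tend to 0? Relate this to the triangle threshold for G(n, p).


Number of potential triangles: C(216, 3) = 1656360.
Each occurs with probability p³ ≈ (0.001575)³ ≈ 3.907222e-09.
By linearity: E[X] = C(216, 3)·p³ ≈ 1656360 · 3.907222e-09 ≈ 0.0065.
Since α = 3/2 > 1, p = c/n^{3/2} = o(1/n) is below the triangle threshold p ~ 1/n. Asymptotically E[X] ~ (c³/6)·n^{3(1−α)} = (5³/6)·n^{-1.5} → 0, so by Markov's inequality G has no triangles w.h.p.

E[X] ≈ 0.0065; in regime p = Θ(1/n^{3/2}) E[X] tends to 0 (below the triangle threshold p ~ 1/n).


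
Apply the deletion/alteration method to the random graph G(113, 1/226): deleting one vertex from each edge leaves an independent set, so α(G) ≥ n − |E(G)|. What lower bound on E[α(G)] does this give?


E[|E(G)|] = C(113, 2)·p = 6328 · (1/226) = 28.
E[α(G)] ≥ n − E[|E(G)|] = 113 − 28 = 85.
Numerically: ≈ 85.000.
(This is only a lower bound; the true E[α(G)] may be larger.)

E[α(G)] ≥ 85 ≈ 85.000.


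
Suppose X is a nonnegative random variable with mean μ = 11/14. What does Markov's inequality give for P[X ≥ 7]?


μ = E[X] = 11/14, a = 7.
Markov: P[X ≥ 7] ≤ μ/a = (11/14)/7 = 11/98.
Numerically: ≈ 0.1122.
(Since a = 7 > μ = 0.7857, the bound 11/98 is < 1 and informative.)

P[X ≥ 7] ≤ 11/98 ≈ 0.1122.


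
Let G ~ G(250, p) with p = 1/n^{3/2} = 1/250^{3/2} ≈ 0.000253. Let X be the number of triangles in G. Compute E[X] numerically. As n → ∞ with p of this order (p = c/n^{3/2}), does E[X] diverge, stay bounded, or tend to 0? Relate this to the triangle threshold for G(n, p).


Number of potential triangles: C(250, 3) = 2573000.
Each occurs with probability p³ ≈ (0.000253)³ ≈ 1.61909e-11.
By linearity: E[X] = C(250, 3)·p³ ≈ 2573000 · 1.61909e-11 ≈ 0.000.
Since α = 3/2 > 1, p = c/n^{3/2} = o(1/n) is below the triangle threshold p ~ 1/n. Asymptotically E[X] ~ (c³/6)·n^{3(1−α)} = (1³/6)·n^{-1.5} → 0, so by Markov's inequality G has no triangles w.h.p.

E[X] ≈ 0.000; in regime p = Θ(1/n^{3/2}) E[X] tends to 0 (below the triangle threshold p ~ 1/n).


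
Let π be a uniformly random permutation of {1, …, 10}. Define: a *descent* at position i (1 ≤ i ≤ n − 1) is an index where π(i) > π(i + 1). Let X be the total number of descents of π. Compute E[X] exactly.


Write X = Σ X_I over i = 1, …, 9, with X_I the indicator of one descent.
There are 9 indicators.
For each fixed i, the pair (π(i), π(i+1)) is a uniformly random ordered pair of distinct values from {1, …, 10}; by symmetry P[π(i) > π(i+1)] = 1/2.
By linearity: E[X] = 9 · (1/2) = (10 − 1) · (1/2) = 9/2 ≈ 4.500000.

E[X] = 9/2 = 4.500000.


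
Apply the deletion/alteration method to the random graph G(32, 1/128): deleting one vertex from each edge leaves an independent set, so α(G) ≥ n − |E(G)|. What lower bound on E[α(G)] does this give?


E[|E(G)|] = C(32, 2)·p = 496 · (1/128) = 31/8.
E[α(G)] ≥ n − E[|E(G)|] = 32 − 31/8 = 225/8.
Numerically: ≈ 28.12500.
(This is only a lower bound; the true E[α(G)] may be larger.)

E[α(G)] ≥ 225/8 ≈ 28.12500.


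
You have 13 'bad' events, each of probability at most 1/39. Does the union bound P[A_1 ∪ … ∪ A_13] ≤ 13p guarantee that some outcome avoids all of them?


Union bound: P[∪_{i=1}^{13} A_i] ≤ Σ_i P[A_i] ≤ 13·p = 13·(1/39) = 1/3.
Numerically: 1/3 ≈ 0.333.
Is 1/3 < 1? YES.
Since P[∪ A_i] ≤ 1/3 < 1, the complement has P[∩ A_i^c] ≥ 1 − 1/3 = 2/3 > 0, so some outcome avoids every A_i.

13·p = 1/3 ≈ 0.333; existence CERTIFIED by the union bound.


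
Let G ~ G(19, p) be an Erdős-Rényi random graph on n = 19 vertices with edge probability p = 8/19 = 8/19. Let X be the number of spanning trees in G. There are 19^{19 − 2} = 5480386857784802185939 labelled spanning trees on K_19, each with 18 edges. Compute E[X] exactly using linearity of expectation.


K_19 has 19^{19 − 2} = 5480386857784802185939 labelled spanning trees.
For each such spanning tree H, let X_H = 1 if all 18 edges of H are present in G. Then P[X_H = 1] = p^{18} = (8/19)^{18} = 18014398509481984/104127350297911241532841.
Summing the indicators: E[X] = Σ_H E[X_H] = 5480386857784802185939 · p^{18} = 5480386857784802185939 · 18014398509481984/104127350297911241532841 = 18014398509481984/19.
Numerically: E[X] ≈ 9.48126e+14.

E[X] = 5480386857784802185939 · (8/19)^{18} = 18014398509481984/19 ≈ 9.48126e+14.


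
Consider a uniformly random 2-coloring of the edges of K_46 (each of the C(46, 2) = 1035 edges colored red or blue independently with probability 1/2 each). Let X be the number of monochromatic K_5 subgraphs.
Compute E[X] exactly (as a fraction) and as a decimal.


Let X = Σ_S X_S over the C(46, 5) = 1370754 subsets S of size 5, where X_S = 1 if the K_5 on S is monochromatic.
For a fixed S, the K_5 on S has C(5, 2) = 10 edges. P[all 10 edges red] = (1/2)^10, and likewise for blue, so P[monochromatic] = 2·(1/2)^10 = 2^{1 − 10} = 1/512.
Summing: E[X] = C(46, 5) · 2^{1 − 10} = 1370754 · 1/512 = 685377/256.
Numerically: E[X] ≈ 2677.25391.

E[X] = C(46,5)·2^(1−C(5,2)) = 685377/256 ≈ 2677.25391.


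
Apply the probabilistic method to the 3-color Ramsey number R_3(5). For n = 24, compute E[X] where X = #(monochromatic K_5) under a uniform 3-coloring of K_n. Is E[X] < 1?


E[X] = C(24, 5) · 3^{1 − 10} = 42504 · 3^{−9} = 42504/19683.
As a reduced fraction: E[X] = 14168/6561 ≈ 2.15943.
Is E[X] < 1? NO.
Since E[X] ≥ 1, the first-moment bound is inconclusive at n = 24; it does NOT by itself certify R_3(5) > 24.

E[X] = 14168/6561 ≈ 2.15943; E[X] ≥ 1; first-moment method inconclusive here.


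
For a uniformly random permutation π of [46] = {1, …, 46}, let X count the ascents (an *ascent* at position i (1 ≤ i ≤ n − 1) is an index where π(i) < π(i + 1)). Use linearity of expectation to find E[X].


Write X = Σ X_I over i = 1, …, 45, with X_I the indicator of one ascent.
There are 45 indicators.
For each fixed i, the pair (π(i), π(i+1)) is a uniformly random ordered pair of distinct values from {1, …, 46}; by symmetry P[π(i) < π(i+1)] = 1/2.
By linearity: E[X] = 45 · (1/2) = (46 − 1) · (1/2) = 45/2 ≈ 22.5000.

E[X] = 45/2 = 22.5000.


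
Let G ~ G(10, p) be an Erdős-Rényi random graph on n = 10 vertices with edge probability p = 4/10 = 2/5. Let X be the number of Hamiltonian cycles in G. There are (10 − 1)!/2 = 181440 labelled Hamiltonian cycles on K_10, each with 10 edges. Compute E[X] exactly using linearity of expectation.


K_10 has (10 − 1)!/2 = 181440 labelled Hamiltonian cycles.
For each such Hamiltonian cycle H, let X_H = 1 if all 10 edges of H are present in G. Then P[X_H = 1] = p^{10} = (2/5)^{10} = 1024/9765625.
By linearity of expectation: E[X] = Σ_H E[X_H] = 181440 · p^{10} = 181440 · 1024/9765625 = 37158912/1953125.
Numerically: E[X] ≈ 19.0254.

E[X] = 181440 · (2/5)^{10} = 37158912/1953125 ≈ 19.0254.


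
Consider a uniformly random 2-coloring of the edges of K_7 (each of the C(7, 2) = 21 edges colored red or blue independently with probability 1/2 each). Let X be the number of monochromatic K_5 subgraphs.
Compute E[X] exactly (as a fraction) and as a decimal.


Let X = Σ_S X_S over the C(7, 5) = 21 subsets S of size 5, where X_S = 1 if the K_5 on S is monochromatic.
For a fixed S, the K_5 on S has C(5, 2) = 10 edges. P[all 10 edges red] = (1/2)^10, and likewise for blue, so P[monochromatic] = 2·(1/2)^10 = 2^{1 − 10} = 1/512.
By linearity of expectation: E[X] = C(7, 5) · 2^{1 − 10} = 21 · 1/512 = 21/512.
Numerically: E[X] ≈ 0.041016.

E[X] = C(7,5)·2^(1−C(5,2)) = 21/512 ≈ 0.041016.


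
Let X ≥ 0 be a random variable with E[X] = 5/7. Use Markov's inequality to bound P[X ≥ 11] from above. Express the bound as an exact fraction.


μ = E[X] = 5/7, a = 11.
Markov: P[X ≥ 11] ≤ μ/a = (5/7)/11 = 5/77.
Numerically: ≈ 0.064935.
(Since a = 11 > μ = 0.714286, the bound 5/77 is < 1 and informative.)

P[X ≥ 11] ≤ 5/77 ≈ 0.064935.


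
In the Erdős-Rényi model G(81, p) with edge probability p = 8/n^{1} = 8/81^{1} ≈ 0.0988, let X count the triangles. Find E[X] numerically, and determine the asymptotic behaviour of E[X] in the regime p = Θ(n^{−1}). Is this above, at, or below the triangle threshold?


Number of potential triangles: C(81, 3) = 85320.
Each occurs with probability p³ ≈ (0.0988)³ ≈ 9.63418e-04.
By linearity: E[X] = C(81, 3)·p³ ≈ 85320 · 9.63418e-04 ≈ 82.199.
Here α = 1, so p = 8/n is exactly at the triangle threshold p ~ 1/n. Asymptotically E[X] → c³/6 = 8³/6 = 256/3 ≈ 85.333, a bounded constant. In this regime the triangle count is asymptotically Poisson(c³/6).

E[X] ≈ 82.199; in regime p = Θ(1/n^{1}) E[X] stays bounded (at the triangle threshold p ~ 1/n).


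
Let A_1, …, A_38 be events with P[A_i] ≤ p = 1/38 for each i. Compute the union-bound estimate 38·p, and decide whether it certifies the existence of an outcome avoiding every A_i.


Union bound: P[∪_{i=1}^{38} A_i] ≤ Σ_i P[A_i] ≤ 38·p = 38·(1/38) = 1.
Numerically: 1 ≈ 1.0000000.
Is 1 < 1? NO.
Since the bound 1 is ≥ 1, the union bound is uninformative here; it does NOT by itself certify existence.

38·p = 1 ≈ 1.0000000; existence NOT certified by the union bound.


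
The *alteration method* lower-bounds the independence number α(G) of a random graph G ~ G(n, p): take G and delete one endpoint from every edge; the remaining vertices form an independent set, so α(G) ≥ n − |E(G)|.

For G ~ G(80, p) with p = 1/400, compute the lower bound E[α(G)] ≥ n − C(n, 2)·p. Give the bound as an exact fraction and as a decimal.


E[|E(G)|] = C(80, 2)·p = 3160 · (1/400) = 79/10.
E[α(G)] ≥ n − E[|E(G)|] = 80 − 79/10 = 721/10.
Numerically: ≈ 72.100.
(This is only a lower bound; the true E[α(G)] may be larger.)

E[α(G)] ≥ 721/10 ≈ 72.100.


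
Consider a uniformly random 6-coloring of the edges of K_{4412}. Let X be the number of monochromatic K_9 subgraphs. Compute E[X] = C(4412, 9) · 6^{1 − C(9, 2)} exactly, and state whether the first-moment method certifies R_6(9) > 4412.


E[X] = C(4412, 9) · 6^{1 − 36} = 1731452449760113018141823620 · 6^{−35} = 1731452449760113018141823620/1719070799748422591028658176.
As a reduced fraction: E[X] = 432863112440028254535455905/429767699937105647757164544 ≈ 1.007203.
Is E[X] < 1? NO.
Since E[X] ≥ 1, the first-moment bound is inconclusive at n = 4412; it does NOT by itself certify R_6(9) > 4412.

E[X] = 432863112440028254535455905/429767699937105647757164544 ≈ 1.007203; E[X] ≥ 1; first-moment method inconclusive here.


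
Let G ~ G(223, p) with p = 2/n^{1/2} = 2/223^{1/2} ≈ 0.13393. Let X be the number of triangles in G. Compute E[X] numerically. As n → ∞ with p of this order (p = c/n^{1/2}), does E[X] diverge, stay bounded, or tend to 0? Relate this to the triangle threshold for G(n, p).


Number of potential triangles: C(223, 3) = 1823471.
Each occurs with probability p³ ≈ (0.13393)³ ≈ 2.4023302e-03.
By linearity: E[X] = C(223, 3)·p³ ≈ 1823471 · 2.4023302e-03 ≈ 4380.57937.
Since α = 1/2 < 1, p = c/n^{1/2} ≫ 1/n is above the triangle threshold p ~ 1/n. Asymptotically E[X] ~ (c³/6)·n^{3(1−α)} = (2³/6)·n^{1.5} → ∞; triangles are abundant w.h.p.

E[X] ≈ 4380.57937; in regime p = Θ(1/n^{1/2}) E[X] diverges (above the triangle threshold p ~ 1/n).


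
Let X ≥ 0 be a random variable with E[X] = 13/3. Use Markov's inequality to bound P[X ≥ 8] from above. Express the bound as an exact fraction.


μ = E[X] = 13/3, a = 8.
Markov: P[X ≥ 8] ≤ μ/a = (13/3)/8 = 13/24.
Numerically: ≈ 0.5417.
(Since a = 8 > μ = 4.3333, the bound 13/24 is < 1 and informative.)

P[X ≥ 8] ≤ 13/24 ≈ 0.5417.


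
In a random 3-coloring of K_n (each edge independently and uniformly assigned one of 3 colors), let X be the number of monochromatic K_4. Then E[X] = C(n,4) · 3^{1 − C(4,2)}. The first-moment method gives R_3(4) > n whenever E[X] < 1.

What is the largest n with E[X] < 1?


We need C(n, 4) · 3^{1 − 6} < 1, i.e. C(n, 4) < 3^{6 − 1} = 243.
Check values of n near the boundary:
  n = 7: C(7, 4) = 35; 35 < 243? YES
  n = 8: C(8, 4) = 70; 70 < 243? YES
  n = 9: C(9, 4) = 126; 126 < 243? YES
  n = 10: C(10, 4) = 210; 210 < 243? YES
  n = 11: C(11, 4) = 330; 330 < 243? NO
  n = 12: C(12, 4) = 495; 495 < 243? NO
The largest n with C(n, 4) < 243 is n = 10 (where E[X] = 70/81 ≈ 0.8641975). Hence R_3(4) > 10, i.e. R_3(4) ≥ 11.

Largest n = 10; hence R_3(4) > 10.


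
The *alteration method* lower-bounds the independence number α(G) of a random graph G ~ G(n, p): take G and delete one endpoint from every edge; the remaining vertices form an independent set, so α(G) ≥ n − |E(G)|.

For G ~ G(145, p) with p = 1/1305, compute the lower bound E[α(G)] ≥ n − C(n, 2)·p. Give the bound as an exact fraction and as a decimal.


E[|E(G)|] = C(145, 2)·p = 10440 · (1/1305) = 8.
E[α(G)] ≥ n − E[|E(G)|] = 145 − 8 = 137.
Numerically: ≈ 137.00000.
(This is only a lower bound; the true E[α(G)] may be larger.)

E[α(G)] ≥ 137 ≈ 137.00000.


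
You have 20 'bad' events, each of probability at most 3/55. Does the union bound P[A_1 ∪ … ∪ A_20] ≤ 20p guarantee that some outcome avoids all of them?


Union bound: P[∪_{i=1}^{20} A_i] ≤ Σ_i P[A_i] ≤ 20·p = 20·(3/55) = 12/11.
Numerically: 12/11 ≈ 1.091.
Is 12/11 < 1? NO.
Since the bound 12/11 is ≥ 1, the union bound is uninformative here; it does NOT by itself certify existence.

20·p = 12/11 ≈ 1.091; existence NOT certified by the union bound.


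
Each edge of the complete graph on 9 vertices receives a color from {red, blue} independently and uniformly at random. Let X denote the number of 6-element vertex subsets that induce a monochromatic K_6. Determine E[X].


Let X = Σ_S X_S over the C(9, 6) = 84 subsets S of size 6, where X_S = 1 if the K_6 on S is monochromatic.
For a fixed S, the K_6 on S has C(6, 2) = 15 edges. P[all 15 edges red] = (1/2)^15, and likewise for blue, so P[monochromatic] = 2·(1/2)^15 = 2^{1 − 15} = 1/16384.
By linearity: E[X] = C(9, 6) · 2^{1 − 15} = 84 · 1/16384 = 21/4096.
Numerically: E[X] ≈ 0.005127.

E[X] = C(9,6)·2^(1−C(6,2)) = 21/4096 ≈ 0.005127.


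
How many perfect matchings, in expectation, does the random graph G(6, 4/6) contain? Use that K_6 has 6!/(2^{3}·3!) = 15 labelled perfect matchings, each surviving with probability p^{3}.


K_6 has 6!/(2^{3}·3!) = 15 labelled perfect matchings.
For each such perfect matching H, let X_H = 1 if all 3 edges of H are present in G. Then P[X_H = 1] = p^{3} = (2/3)^{3} = 8/27.
By linearity: E[X] = Σ_H E[X_H] = 15 · p^{3} = 15 · 8/27 = 40/9.
Numerically: E[X] ≈ 4.44.

E[X] = 15 · (2/3)^{3} = 40/9 ≈ 4.44.


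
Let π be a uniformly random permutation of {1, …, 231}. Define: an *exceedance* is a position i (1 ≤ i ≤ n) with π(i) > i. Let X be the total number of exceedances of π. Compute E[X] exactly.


Write X = Σ_{i=1}^{231} X_i, where X_i = 1_{π(i) > i}.
For each fixed i, π(i) is uniform over {1, …, 231} (marginal of a uniform permutation), so P[π(i) > i] = (n − i)/n. Summing: Σ_{i=1}^{231} (n − i)/n = (0 + 1 + … + 230)/231 = 231(231 − 1)/(2·231) = (231 − 1)/2.
Hence E[X] = Σ_{i=1}^{231} (231 − i)/231 = 115 ≈ 115.000000.

E[X] = 115 = 115.000000.


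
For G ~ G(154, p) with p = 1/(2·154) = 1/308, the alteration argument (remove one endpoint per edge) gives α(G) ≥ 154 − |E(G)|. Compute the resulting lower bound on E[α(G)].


E[|E(G)|] = C(154, 2)·p = 11781 · (1/308) = 153/4.
E[α(G)] ≥ n − E[|E(G)|] = 154 − 153/4 = 463/4.
Numerically: ≈ 115.750.
(This is only a lower bound; the true E[α(G)] may be larger.)

E[α(G)] ≥ 463/4 ≈ 115.750.


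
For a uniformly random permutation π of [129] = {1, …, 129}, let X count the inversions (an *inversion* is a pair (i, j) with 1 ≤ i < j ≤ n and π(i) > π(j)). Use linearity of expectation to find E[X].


Write X = Σ X_I over the C(129, 2) = 8256 pairs i < j, with X_I the indicator of one inversion.
There are 8256 indicators.
For each fixed pair i < j, the values π(i) and π(j) are two distinct elements of {1, …, 129} in uniformly random order; by symmetry P[π(i) > π(j)] = 1/2.
By linearity: E[X] = 8256 · (1/2) = C(129, 2) · (1/2) = 8256/2 = 4128 ≈ 4128.000.

E[X] = 4128 = 4128.000.


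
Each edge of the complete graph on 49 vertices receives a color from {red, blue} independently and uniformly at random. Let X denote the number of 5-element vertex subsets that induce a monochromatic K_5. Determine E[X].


Let X = Σ_S X_S over the C(49, 5) = 1906884 subsets S of size 5, where X_S = 1 if the K_5 on S is monochromatic.
For a fixed S, the K_5 on S has C(5, 2) = 10 edges. P[all 10 edges red] = (1/2)^10, and likewise for blue, so P[monochromatic] = 2·(1/2)^10 = 2^{1 − 10} = 1/512.
By linearity of expectation: E[X] = C(49, 5) · 2^{1 − 10} = 1906884 · 1/512 = 476721/128.
Numerically: E[X] ≈ 3724.383.

E[X] = C(49,5)·2^(1−C(5,2)) = 476721/128 ≈ 3724.383.


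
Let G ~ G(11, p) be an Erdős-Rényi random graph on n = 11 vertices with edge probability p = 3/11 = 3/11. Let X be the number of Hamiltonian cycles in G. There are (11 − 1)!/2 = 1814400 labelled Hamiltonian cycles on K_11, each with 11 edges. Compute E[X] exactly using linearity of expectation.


K_11 has (11 − 1)!/2 = 1814400 labelled Hamiltonian cycles.
For each such Hamiltonian cycle H, let X_H = 1 if all 11 edges of H are present in G. Then P[X_H = 1] = p^{11} = (3/11)^{11} = 177147/285311670611.
By linearity of expectation: E[X] = Σ_H E[X_H] = 1814400 · p^{11} = 1814400 · 177147/285311670611 = 321415516800/285311670611.
Numerically: E[X] ≈ 1.12654.

E[X] = 1814400 · (3/11)^{11} = 321415516800/285311670611 ≈ 1.12654.


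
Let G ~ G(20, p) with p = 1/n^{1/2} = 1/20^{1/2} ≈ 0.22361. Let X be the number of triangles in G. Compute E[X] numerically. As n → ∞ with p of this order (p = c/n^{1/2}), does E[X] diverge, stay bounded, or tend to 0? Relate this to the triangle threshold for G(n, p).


Number of potential triangles: C(20, 3) = 1140.
Each occurs with probability p³ ≈ (0.22361)³ ≈ 1.1180340e-02.
By linearity: E[X] = C(20, 3)·p³ ≈ 1140 · 1.1180340e-02 ≈ 12.74559.
Since α = 1/2 < 1, p = c/n^{1/2} ≫ 1/n is above the triangle threshold p ~ 1/n. Asymptotically E[X] ~ (c³/6)·n^{3(1−α)} = (1³/6)·n^{1.5} → ∞; triangles are abundant w.h.p.

E[X] ≈ 12.74559; in regime p = Θ(1/n^{1/2}) E[X] diverges (above the triangle threshold p ~ 1/n).


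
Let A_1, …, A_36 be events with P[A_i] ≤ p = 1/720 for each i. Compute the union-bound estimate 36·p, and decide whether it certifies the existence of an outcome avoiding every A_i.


Union bound: P[∪_{i=1}^{36} A_i] ≤ Σ_i P[A_i] ≤ 36·p = 36·(1/720) = 1/20.
Numerically: 1/20 ≈ 0.05000.
Is 1/20 < 1? YES.
Since P[∪ A_i] ≤ 1/20 < 1, the complement has P[∩ A_i^c] ≥ 1 − 1/20 = 19/20 > 0, so some outcome avoids every A_i.

36·p = 1/20 ≈ 0.05000; existence CERTIFIED by the union bound.


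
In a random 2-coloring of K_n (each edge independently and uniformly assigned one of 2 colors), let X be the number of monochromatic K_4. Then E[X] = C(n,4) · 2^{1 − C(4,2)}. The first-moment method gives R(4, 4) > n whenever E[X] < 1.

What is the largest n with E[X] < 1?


We need C(n, 4) · 2^{1 − 6} < 1, i.e. C(n, 4) < 2^{6 − 1} = 32.
Check values of n near the boundary:
  n = 4: C(4, 4) = 1; 1 < 32? YES
  n = 5: C(5, 4) = 5; 5 < 32? YES
  n = 6: C(6, 4) = 15; 15 < 32? YES
  n = 7: C(7, 4) = 35; 35 < 32? NO
  n = 8: C(8, 4) = 70; 70 < 32? NO
The largest n with C(n, 4) < 32 is n = 6 (where E[X] = 15/32 ≈ 0.468750). Hence R(4, 4) > 6, i.e. R(4, 4) ≥ 7.

Largest n = 6; hence R(4, 4) > 6.


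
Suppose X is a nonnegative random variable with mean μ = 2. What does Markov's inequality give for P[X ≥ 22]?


μ = E[X] = 2, a = 22.
Markov: P[X ≥ 22] ≤ μ/a = (2)/22 = 1/11.
Numerically: ≈ 0.0909.
(Since a = 22 > μ = 2.0000, the bound 1/11 is < 1 and informative.)

P[X ≥ 22] ≤ 1/11 ≈ 0.0909.


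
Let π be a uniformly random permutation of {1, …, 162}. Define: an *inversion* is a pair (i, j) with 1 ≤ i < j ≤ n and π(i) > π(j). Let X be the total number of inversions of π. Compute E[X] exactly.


Write X = Σ X_I over the C(162, 2) = 13041 pairs i < j, with X_I the indicator of one inversion.
There are 13041 indicators.
For each fixed pair i < j, the values π(i) and π(j) are two distinct elements of {1, …, 162} in uniformly random order; by symmetry P[π(i) > π(j)] = 1/2.
By linearity: E[X] = 13041 · (1/2) = C(162, 2) · (1/2) = 13041/2 = 13041/2 ≈ 6520.500.

E[X] = 13041/2 = 6520.500.


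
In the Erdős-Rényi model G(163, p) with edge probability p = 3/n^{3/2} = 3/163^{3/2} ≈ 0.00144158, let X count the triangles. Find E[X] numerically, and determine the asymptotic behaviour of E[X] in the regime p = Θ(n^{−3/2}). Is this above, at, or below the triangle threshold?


Number of potential triangles: C(163, 3) = 708561.
Each occurs with probability p³ ≈ (0.00144158)³ ≈ 2.99584641e-09.
By linearity: E[X] = C(163, 3)·p³ ≈ 708561 · 2.99584641e-09 ≈ 0.002123.
Since α = 3/2 > 1, p = c/n^{3/2} = o(1/n) is below the triangle threshold p ~ 1/n. Asymptotically E[X] ~ (c³/6)·n^{3(1−α)} = (3³/6)·n^{-1.5} → 0, so by Markov's inequality G has no triangles w.h.p.

E[X] ≈ 0.002123; in regime p = Θ(1/n^{3/2}) E[X] tends to 0 (below the triangle threshold p ~ 1/n).


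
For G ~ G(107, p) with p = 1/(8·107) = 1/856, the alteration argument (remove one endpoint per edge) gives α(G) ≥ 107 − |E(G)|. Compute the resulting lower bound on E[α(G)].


E[|E(G)|] = C(107, 2)·p = 5671 · (1/856) = 53/8.
E[α(G)] ≥ n − E[|E(G)|] = 107 − 53/8 = 803/8.
Numerically: ≈ 100.37500.
(This is only a lower bound; the true E[α(G)] may be larger.)

E[α(G)] ≥ 803/8 ≈ 100.37500.


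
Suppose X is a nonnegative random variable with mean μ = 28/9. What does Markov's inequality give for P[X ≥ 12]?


μ = E[X] = 28/9, a = 12.
Markov: P[X ≥ 12] ≤ μ/a = (28/9)/12 = 7/27.
Numerically: ≈ 0.259.
(Since a = 12 > μ = 3.111, the bound 7/27 is < 1 and informative.)

P[X ≥ 12] ≤ 7/27 ≈ 0.259.


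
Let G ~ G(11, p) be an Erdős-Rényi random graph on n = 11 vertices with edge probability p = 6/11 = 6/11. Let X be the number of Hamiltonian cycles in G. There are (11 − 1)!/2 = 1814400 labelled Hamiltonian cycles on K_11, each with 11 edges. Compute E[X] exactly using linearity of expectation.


K_11 has (11 − 1)!/2 = 1814400 labelled Hamiltonian cycles.
For each such Hamiltonian cycle H, let X_H = 1 if all 11 edges of H are present in G. Then P[X_H = 1] = p^{11} = (6/11)^{11} = 362797056/285311670611.
Summing the indicators: E[X] = Σ_H E[X_H] = 1814400 · p^{11} = 1814400 · 362797056/285311670611 = 658258978406400/285311670611.
Numerically: E[X] ≈ 2307.16.

E[X] = 1814400 · (6/11)^{11} = 658258978406400/285311670611 ≈ 2307.16.


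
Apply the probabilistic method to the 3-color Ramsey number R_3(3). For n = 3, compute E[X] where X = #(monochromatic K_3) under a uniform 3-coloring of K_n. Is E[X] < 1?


E[X] = C(3, 3) · 3^{1 − 3} = 1 · 3^{−2} = 1/9.
As a reduced fraction: E[X] = 1/9 ≈ 0.11111.
Is E[X] < 1? YES.
Since E[X] < 1, there exists a 3-coloring of K_{3} with no monochromatic K_3; hence R_3(3) > 3.

E[X] = 1/9 ≈ 0.11111; E[X] < 1, so R_3(3) > 3.


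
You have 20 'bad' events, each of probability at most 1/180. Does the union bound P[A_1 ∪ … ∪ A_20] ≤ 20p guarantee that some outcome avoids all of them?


Union bound: P[∪_{i=1}^{20} A_i] ≤ Σ_i P[A_i] ≤ 20·p = 20·(1/180) = 1/9.
Numerically: 1/9 ≈ 0.1111.
Is 1/9 < 1? YES.
Since P[∪ A_i] ≤ 1/9 < 1, the complement has P[∩ A_i^c] ≥ 1 − 1/9 = 8/9 > 0, so some outcome avoids every A_i.

20·p = 1/9 ≈ 0.1111; existence CERTIFIED by the union bound.


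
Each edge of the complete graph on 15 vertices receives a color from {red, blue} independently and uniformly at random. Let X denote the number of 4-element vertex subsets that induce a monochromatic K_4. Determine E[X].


Let X = Σ_S X_S over the C(15, 4) = 1365 subsets S of size 4, where X_S = 1 if the K_4 on S is monochromatic.
For a fixed S, the K_4 on S has C(4, 2) = 6 edges. P[all 6 edges red] = (1/2)^6, and likewise for blue, so P[monochromatic] = 2·(1/2)^6 = 2^{1 − 6} = 1/32.
By linearity: E[X] = C(15, 4) · 2^{1 − 6} = 1365 · 1/32 = 1365/32.
Numerically: E[X] ≈ 42.656250.

E[X] = C(15,4)·2^(1−C(4,2)) = 1365/32 ≈ 42.656250.


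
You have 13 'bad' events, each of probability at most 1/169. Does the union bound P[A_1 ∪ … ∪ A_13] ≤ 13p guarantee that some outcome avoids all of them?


Union bound: P[∪_{i=1}^{13} A_i] ≤ Σ_i P[A_i] ≤ 13·p = 13·(1/169) = 1/13.
Numerically: 1/13 ≈ 0.077.
Is 1/13 < 1? YES.
Since P[∪ A_i] ≤ 1/13 < 1, the complement has P[∩ A_i^c] ≥ 1 − 1/13 = 12/13 > 0, so some outcome avoids every A_i.

13·p = 1/13 ≈ 0.077; existence CERTIFIED by the union bound.


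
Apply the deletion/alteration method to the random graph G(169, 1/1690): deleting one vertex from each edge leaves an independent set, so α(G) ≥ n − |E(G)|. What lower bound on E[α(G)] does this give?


E[|E(G)|] = C(169, 2)·p = 14196 · (1/1690) = 42/5.
E[α(G)] ≥ n − E[|E(G)|] = 169 − 42/5 = 803/5.
Numerically: ≈ 160.600.
(This is only a lower bound; the true E[α(G)] may be larger.)

E[α(G)] ≥ 803/5 ≈ 160.600.


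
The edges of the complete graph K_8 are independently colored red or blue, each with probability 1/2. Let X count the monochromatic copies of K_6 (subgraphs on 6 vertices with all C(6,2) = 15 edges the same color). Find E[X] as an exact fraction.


Let X = Σ_S X_S over the C(8, 6) = 28 subsets S of size 6, where X_S = 1 if the K_6 on S is monochromatic.
For a fixed S, the K_6 on S has C(6, 2) = 15 edges. P[all 15 edges red] = (1/2)^15, and likewise for blue, so P[monochromatic] = 2·(1/2)^15 = 2^{1 − 15} = 1/16384.
By linearity of expectation: E[X] = C(8, 6) · 2^{1 − 15} = 28 · 1/16384 = 7/4096.
Numerically: E[X] ≈ 0.002.

E[X] = C(8,6)·2^(1−C(6,2)) = 7/4096 ≈ 0.002.


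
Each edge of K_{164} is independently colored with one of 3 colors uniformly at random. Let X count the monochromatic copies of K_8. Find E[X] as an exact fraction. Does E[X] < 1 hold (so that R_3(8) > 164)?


E[X] = C(164, 8) · 3^{1 − 28} = 10912535409348 · 3^{−27} = 10912535409348/7625597484987.
As a reduced fraction: E[X] = 404167978124/282429536481 ≈ 1.43104.
Is E[X] < 1? NO.
Since E[X] ≥ 1, the first-moment bound is inconclusive at n = 164; it does NOT by itself certify R_3(8) > 164.

E[X] = 404167978124/282429536481 ≈ 1.43104; E[X] ≥ 1; first-moment method inconclusive here.


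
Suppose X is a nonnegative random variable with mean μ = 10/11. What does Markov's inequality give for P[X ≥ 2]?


μ = E[X] = 10/11, a = 2.
Markov: P[X ≥ 2] ≤ μ/a = (10/11)/2 = 5/11.
Numerically: ≈ 0.4545.
(Since a = 2 > μ = 0.9091, the bound 5/11 is < 1 and informative.)

P[X ≥ 2] ≤ 5/11 ≈ 0.4545.


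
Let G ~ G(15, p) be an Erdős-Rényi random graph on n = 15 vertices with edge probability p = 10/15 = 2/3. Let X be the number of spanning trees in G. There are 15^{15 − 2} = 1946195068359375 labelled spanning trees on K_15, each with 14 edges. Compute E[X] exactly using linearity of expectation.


K_15 has 15^{15 − 2} = 1946195068359375 labelled spanning trees.
For each such spanning tree H, let X_H = 1 if all 14 edges of H are present in G. Then P[X_H = 1] = p^{14} = (2/3)^{14} = 16384/4782969.
By linearity of expectation: E[X] = Σ_H E[X_H] = 1946195068359375 · p^{14} = 1946195068359375 · 16384/4782969 = 20000000000000/3.
Numerically: E[X] ≈ 6.6667e+12.

E[X] = 1946195068359375 · (2/3)^{14} = 20000000000000/3 ≈ 6.6667e+12.


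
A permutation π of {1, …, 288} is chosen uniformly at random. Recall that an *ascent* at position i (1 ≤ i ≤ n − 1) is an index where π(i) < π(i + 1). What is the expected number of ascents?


Write X = Σ X_I over i = 1, …, 287, with X_I the indicator of one ascent.
There are 287 indicators.
For each fixed i, the pair (π(i), π(i+1)) is a uniformly random ordered pair of distinct values from {1, …, 288}; by symmetry P[π(i) < π(i+1)] = 1/2.
By linearity: E[X] = 287 · (1/2) = (288 − 1) · (1/2) = 287/2 ≈ 143.50000.

E[X] = 287/2 = 143.50000.


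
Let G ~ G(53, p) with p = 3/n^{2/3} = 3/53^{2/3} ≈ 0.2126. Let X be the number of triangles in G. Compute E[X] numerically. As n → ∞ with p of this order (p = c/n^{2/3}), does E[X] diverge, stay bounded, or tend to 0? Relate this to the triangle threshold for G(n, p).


Number of potential triangles: C(53, 3) = 23426.
Each occurs with probability p³ ≈ (0.2126)³ ≈ 9.611962e-03.
By linearity: E[X] = C(53, 3)·p³ ≈ 23426 · 9.611962e-03 ≈ 225.1698.
Since α = 2/3 < 1, p = c/n^{2/3} ≫ 1/n is above the triangle threshold p ~ 1/n. Asymptotically E[X] ~ (c³/6)·n^{3(1−α)} = (3³/6)·n^{1} → ∞; triangles are abundant w.h.p.

E[X] ≈ 225.1698; in regime p = Θ(1/n^{2/3}) E[X] diverges (above the triangle threshold p ~ 1/n).


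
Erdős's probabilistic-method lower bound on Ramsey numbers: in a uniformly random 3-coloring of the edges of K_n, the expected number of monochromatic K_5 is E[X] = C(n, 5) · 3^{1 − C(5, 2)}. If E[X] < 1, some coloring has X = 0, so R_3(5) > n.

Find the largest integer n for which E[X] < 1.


We need C(n, 5) · 3^{1 − 10} < 1, i.e. C(n, 5) < 3^{10 − 1} = 19683.
Check values of n near the boundary:
  n = 17: C(17, 5) = 6188; 6188 < 19683? YES
  n = 18: C(18, 5) = 8568; 8568 < 19683? YES
  n = 19: C(19, 5) = 11628; 11628 < 19683? YES
  n = 20: C(20, 5) = 15504; 15504 < 19683? YES
  n = 21: C(21, 5) = 20349; 20349 < 19683? NO
  n = 22: C(22, 5) = 26334; 26334 < 19683? NO
  n = 23: C(23, 5) = 33649; 33649 < 19683? NO
The largest n with C(n, 5) < 19683 is n = 20 (where E[X] = 5168/6561 ≈ 0.7877). Hence R_3(5) > 20, i.e. R_3(5) ≥ 21.

Largest n = 20; hence R_3(5) > 20.


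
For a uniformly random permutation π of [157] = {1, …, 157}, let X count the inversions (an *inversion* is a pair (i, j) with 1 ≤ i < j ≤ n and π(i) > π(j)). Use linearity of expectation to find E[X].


Write X = Σ X_I over the C(157, 2) = 12246 pairs i < j, with X_I the indicator of one inversion.
There are 12246 indicators.
For each fixed pair i < j, the values π(i) and π(j) are two distinct elements of {1, …, 157} in uniformly random order; by symmetry P[π(i) > π(j)] = 1/2.
By linearity: E[X] = 12246 · (1/2) = C(157, 2) · (1/2) = 12246/2 = 6123 ≈ 6123.0000.

E[X] = 6123 = 6123.0000.


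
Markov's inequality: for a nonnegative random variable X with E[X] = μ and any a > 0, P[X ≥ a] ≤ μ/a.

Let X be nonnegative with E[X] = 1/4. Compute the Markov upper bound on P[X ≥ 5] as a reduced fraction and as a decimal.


μ = E[X] = 1/4, a = 5.
Markov: P[X ≥ 5] ≤ μ/a = (1/4)/5 = 1/20.
Numerically: ≈ 0.0500.
(Since a = 5 > μ = 0.2500, the bound 1/20 is < 1 and informative.)

P[X ≥ 5] ≤ 1/20 ≈ 0.0500.


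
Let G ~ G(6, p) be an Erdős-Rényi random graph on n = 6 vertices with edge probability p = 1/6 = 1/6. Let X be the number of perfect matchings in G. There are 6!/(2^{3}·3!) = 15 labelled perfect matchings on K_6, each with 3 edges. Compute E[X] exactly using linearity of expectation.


K_6 has 6!/(2^{3}·3!) = 15 labelled perfect matchings.
For each such perfect matching H, let X_H = 1 if all 3 edges of H are present in G. Then P[X_H = 1] = p^{3} = (1/6)^{3} = 1/216.
By linearity: E[X] = Σ_H E[X_H] = 15 · p^{3} = 15 · 1/216 = 5/72.
Numerically: E[X] ≈ 0.0694444.

E[X] = 15 · (1/6)^{3} = 5/72 ≈ 0.0694444.


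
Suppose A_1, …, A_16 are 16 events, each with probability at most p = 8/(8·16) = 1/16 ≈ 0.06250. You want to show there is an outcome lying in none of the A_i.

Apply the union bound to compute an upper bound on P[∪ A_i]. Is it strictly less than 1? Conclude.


Union bound: P[∪_{i=1}^{16} A_i] ≤ Σ_i P[A_i] ≤ 16·p = 16·(1/16) = 1.
Numerically: 1 ≈ 1.00000.
Is 1 < 1? NO.
Since the bound 1 is ≥ 1, the union bound is uninformative here; it does NOT by itself certify existence.

16·p = 1 ≈ 1.00000; existence NOT certified by the union bound.


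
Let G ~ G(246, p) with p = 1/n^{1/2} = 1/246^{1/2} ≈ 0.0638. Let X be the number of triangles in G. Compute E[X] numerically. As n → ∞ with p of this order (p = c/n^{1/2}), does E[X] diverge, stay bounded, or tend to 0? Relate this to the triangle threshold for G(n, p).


Number of potential triangles: C(246, 3) = 2450980.
Each occurs with probability p³ ≈ (0.0638)³ ≈ 2.59178e-04.
By linearity: E[X] = C(246, 3)·p³ ≈ 2450980 · 2.59178e-04 ≈ 635.239.
Since α = 1/2 < 1, p = c/n^{1/2} ≫ 1/n is above the triangle threshold p ~ 1/n. Asymptotically E[X] ~ (c³/6)·n^{3(1−α)} = (1³/6)·n^{1.5} → ∞; triangles are abundant w.h.p.

E[X] ≈ 635.239; in regime p = Θ(1/n^{1/2}) E[X] diverges (above the triangle threshold p ~ 1/n).


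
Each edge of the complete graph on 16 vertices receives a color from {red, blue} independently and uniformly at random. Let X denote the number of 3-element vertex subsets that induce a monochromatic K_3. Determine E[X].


Let X = Σ_S X_S over the C(16, 3) = 560 subsets S of size 3, where X_S = 1 if the K_3 on S is monochromatic.
For a fixed S, the K_3 on S has C(3, 2) = 3 edges. P[all 3 edges red] = (1/2)^3, and likewise for blue, so P[monochromatic] = 2·(1/2)^3 = 2^{1 − 3} = 1/4.
By linearity of expectation: E[X] = C(16, 3) · 2^{1 − 3} = 560 · 1/4 = 140.
Numerically: E[X] ≈ 140.00000.

E[X] = C(16,3)·2^(1−C(3,2)) = 140 ≈ 140.00000.
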